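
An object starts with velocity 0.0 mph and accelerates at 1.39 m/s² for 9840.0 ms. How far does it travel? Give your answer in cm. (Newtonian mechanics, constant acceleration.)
d = v₀t + ½at² (with unit conversion) = 6729.0 cm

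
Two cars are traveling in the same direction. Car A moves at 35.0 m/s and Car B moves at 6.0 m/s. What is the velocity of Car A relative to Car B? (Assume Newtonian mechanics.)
v_rel = v_A - v_B = 35.0 - 6.0 = 29.0 m/s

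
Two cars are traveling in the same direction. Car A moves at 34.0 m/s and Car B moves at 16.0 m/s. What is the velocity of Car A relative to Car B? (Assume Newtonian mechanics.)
v_rel = v_A - v_B = 34.0 - 16.0 = 18.0 m/s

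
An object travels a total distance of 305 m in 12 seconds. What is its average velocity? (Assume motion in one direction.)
v_avg = Δd / Δt = 305 / 12 = 25.42 m/s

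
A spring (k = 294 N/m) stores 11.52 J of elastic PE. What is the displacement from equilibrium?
PE = ½kx² → x = √(2PE/k) = √(2×11.52/294) = 0.2799 m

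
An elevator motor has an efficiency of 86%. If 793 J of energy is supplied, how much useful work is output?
W_out = η × W_in = 0.86 × 793 = 681.98 J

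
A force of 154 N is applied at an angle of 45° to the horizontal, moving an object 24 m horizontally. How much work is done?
W = Fd cosθ = 154×24×cos(45°) = 2613.5 J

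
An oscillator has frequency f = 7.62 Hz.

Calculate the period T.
T = 1/f = 1/7.62 = 0.1312 s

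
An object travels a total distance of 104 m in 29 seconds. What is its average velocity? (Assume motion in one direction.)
v_avg = Δd / Δt = 104 / 29 = 3.59 m/s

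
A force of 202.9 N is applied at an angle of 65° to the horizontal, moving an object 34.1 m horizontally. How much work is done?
W = Fd cosθ = 202.9×34.1×cos(65°) = 2924.0 J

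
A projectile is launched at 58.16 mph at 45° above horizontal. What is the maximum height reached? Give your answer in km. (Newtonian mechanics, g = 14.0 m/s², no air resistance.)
H = v₀²sin²(θ)/(2g) (with unit conversion) = 0.01207 km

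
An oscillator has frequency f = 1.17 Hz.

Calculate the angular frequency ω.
ω = 2πf = 2π×1.17 = 7.351 rad/s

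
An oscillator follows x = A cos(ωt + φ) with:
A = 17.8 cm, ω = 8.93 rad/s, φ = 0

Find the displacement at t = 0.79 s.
x = A cos(ωt + φ) = 17.8×cos(8.93×0.79 + 0) = 12.76 cm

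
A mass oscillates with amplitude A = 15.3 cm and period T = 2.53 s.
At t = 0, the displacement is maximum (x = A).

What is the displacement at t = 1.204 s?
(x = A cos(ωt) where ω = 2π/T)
ω = 2π/T = 2π/2.53 = 2.483 rad/s
x = A cos(ωt) = 15.3×cos(2.483×1.204) = -15.12 cm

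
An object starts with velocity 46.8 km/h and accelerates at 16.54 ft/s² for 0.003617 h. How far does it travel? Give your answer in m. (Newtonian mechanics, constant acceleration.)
d = v₀t + ½at² (with unit conversion) = 596.7 m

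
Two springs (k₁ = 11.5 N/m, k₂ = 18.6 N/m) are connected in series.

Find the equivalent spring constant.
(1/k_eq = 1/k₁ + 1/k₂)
1/k_eq = 1/11.5 + 1/18.6 = 0.14072; k_eq = 7.106 N/m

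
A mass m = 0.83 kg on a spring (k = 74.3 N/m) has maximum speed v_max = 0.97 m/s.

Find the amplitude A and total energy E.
½mv²_max = ½kA² → A = v_max√(m/k) = 0.97×√(0.83/74.3) = 0.1025 m = 10.25 cm
E = ½mv²_max = ½×0.83×0.97² = 0.3905 J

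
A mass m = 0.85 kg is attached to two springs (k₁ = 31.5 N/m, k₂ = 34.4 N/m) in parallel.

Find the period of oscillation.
k_eq = k₁+k₂ = 65.9 N/m
T = 2π√(m/k_eq) = 2π√(0.85/65.9) = 0.7136 s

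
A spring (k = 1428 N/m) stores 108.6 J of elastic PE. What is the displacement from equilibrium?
PE = ½kx² → x = √(2PE/k) = √(2×108.6/1428) = 0.39 m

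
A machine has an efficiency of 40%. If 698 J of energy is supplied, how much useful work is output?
W_out = η × W_in = 0.4 × 698 = 279.2 J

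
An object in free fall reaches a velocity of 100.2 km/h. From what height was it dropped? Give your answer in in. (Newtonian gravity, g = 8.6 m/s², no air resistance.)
h = v²/(2g) (with unit conversion) = 1773.0 in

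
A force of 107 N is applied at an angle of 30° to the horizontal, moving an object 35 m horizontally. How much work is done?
W = Fd cosθ = 107×35×cos(30°) = 3243.3 J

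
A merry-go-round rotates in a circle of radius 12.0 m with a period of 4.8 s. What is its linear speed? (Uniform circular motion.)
v = 2πr/T = 2π×12.0/4.8 = 15.71 m/s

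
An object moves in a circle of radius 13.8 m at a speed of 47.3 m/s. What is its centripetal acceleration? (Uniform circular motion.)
a_c = v²/r = 47.3²/13.8 = 2237.29/13.8 = 162.12 m/s²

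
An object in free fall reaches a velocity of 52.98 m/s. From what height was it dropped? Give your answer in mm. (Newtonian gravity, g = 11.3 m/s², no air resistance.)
h = v²/(2g) (with unit conversion) = 124200.0 mm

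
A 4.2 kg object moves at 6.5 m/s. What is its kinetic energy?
KE = ½mv² = ½×4.2×6.5² = 88.725 J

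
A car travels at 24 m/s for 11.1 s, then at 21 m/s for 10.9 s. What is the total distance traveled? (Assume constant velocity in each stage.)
d₁ = v₁t₁ = 24 × 11.1 = 266.4 m
d₂ = v₂t₂ = 21 × 10.9 = 228.9 m
d_total = 266.4 + 228.9 = 495.3 m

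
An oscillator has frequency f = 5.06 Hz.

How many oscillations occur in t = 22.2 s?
n = f×t = 5.06×22.2 = 112.3 oscillations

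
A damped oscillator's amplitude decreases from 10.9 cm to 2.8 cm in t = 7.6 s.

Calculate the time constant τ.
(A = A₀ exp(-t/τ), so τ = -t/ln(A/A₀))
A/A₀ = 2.8/10.9 = 0.2569; ln(A/A₀) = -1.359
τ = −t/ln(A/A₀) = −7.6/-1.359 = 5.592 s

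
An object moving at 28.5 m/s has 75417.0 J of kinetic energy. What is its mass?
KE = ½mv² → m = 2KE/v² = 2×75417.0/28.5² = 185.7 kg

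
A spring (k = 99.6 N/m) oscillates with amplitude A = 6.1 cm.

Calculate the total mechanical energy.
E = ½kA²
E = ½kA² = ½×99.6×(0.061)² = 0.1853 J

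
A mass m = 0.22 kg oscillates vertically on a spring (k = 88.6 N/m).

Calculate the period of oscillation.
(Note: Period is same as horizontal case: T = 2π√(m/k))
T = 2π√(m/k) = 2π√(0.22/88.6) = 0.3131 s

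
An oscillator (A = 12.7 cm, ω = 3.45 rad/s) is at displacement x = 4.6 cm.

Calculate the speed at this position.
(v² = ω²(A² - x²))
v = ω√(A² − x²) = 3.45×√(0.127² − 0.046²) = 0.4084 m/s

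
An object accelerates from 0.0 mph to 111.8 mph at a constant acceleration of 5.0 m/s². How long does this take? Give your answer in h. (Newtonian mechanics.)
t = (v - v₀)/a (with unit conversion) = 0.002777 h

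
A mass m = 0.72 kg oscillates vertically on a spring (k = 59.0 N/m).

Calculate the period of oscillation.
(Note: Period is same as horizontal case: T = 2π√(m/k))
T = 2π√(m/k) = 2π√(0.72/59.0) = 0.6941 s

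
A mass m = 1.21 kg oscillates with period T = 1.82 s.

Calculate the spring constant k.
T = 2π√(m/k) → k = m(2π/T)² = 1.21×(2π/1.82)² = 14.42 N/m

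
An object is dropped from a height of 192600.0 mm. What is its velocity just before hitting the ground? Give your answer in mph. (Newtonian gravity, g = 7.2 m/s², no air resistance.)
v = √(2gh) (with unit conversion) = 117.8 mph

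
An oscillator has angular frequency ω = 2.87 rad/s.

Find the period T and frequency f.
T = 2π/ω = 2π/2.87 = 2.189 s; f = ω/2π = 0.4568 Hz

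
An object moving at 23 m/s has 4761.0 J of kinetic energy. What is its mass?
KE = ½mv² → m = 2KE/v² = 2×4761.0/23² = 18.0 kg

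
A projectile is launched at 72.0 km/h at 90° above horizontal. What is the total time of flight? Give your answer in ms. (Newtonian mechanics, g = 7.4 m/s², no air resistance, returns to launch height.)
T = 2v₀sin(θ)/g (with unit conversion) = 5405.0 ms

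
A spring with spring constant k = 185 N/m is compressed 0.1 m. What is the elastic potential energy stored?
PE = ½kx² = ½×185×0.1² = 0.925 J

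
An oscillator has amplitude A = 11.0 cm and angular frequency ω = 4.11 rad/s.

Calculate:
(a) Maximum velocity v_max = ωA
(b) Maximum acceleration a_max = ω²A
v_max = ωA = 4.11×0.11 = 0.4521 m/s
a_max = ω²A = 4.11²×0.11 = 1.858 m/s²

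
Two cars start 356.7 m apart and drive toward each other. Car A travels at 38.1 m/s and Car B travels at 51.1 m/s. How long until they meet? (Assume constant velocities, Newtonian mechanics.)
Combined speed: v_combined = 38.1 + 51.1 = 89.2 m/s
Time to meet: t = d/89.2 = 356.7/89.2 = 4.0 s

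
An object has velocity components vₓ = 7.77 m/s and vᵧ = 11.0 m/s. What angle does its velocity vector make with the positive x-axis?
θ = arctan(vᵧ/vₓ) = arctan(11.0/7.77) = 54.76°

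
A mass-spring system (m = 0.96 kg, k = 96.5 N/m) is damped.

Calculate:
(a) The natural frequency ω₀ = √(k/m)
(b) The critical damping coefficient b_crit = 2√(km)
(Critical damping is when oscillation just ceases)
ω₀ = √(k/m) = √(96.5/0.96) = 10.03 rad/s
b_crit = 2√(km) = 2√(96.5×0.96) = 19.25 kg/s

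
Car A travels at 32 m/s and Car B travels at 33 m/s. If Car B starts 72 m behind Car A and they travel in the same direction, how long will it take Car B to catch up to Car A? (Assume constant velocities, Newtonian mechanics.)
Relative speed: v_rel = 33 - 32 = 1 m/s
Time to catch: t = d₀/v_rel = 72/1 = 72.0 s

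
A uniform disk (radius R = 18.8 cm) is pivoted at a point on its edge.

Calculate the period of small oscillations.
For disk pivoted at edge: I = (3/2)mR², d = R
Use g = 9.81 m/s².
I/m = (3/2)R² = 0.05302 m²; d = R = 0.188 m
T = 2π√((3/2)R²/(gR)) = 2π√(3R/(2g)) = 1.065 s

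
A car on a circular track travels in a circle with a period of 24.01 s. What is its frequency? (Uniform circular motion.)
f = 1/T = 1/24.01 = 0.0416 Hz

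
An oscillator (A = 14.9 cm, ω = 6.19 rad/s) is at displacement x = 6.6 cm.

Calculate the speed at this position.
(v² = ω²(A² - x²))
v = ω√(A² − x²) = 6.19×√(0.149² − 0.066²) = 0.8269 m/s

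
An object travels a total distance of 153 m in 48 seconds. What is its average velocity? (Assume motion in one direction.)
v_avg = Δd / Δt = 153 / 48 = 3.19 m/s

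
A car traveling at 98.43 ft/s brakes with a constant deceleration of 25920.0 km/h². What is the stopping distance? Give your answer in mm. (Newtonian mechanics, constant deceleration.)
d = v₀² / (2a) (with unit conversion) = 225000.0 mm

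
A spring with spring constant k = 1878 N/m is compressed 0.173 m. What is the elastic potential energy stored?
PE = ½kx² = ½×1878×0.173² = 28.1 J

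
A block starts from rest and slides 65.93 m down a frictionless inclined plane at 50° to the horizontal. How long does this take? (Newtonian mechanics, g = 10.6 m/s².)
a = g sin(θ) = 10.6 × sin(50°) = 8.12 m/s²
t = √(2d/a) = √(2 × 65.93 / 8.12) = 4.03 s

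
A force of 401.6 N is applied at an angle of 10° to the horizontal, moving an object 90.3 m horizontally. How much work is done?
W = Fd cosθ = 401.6×90.3×cos(10°) = 35714.0 J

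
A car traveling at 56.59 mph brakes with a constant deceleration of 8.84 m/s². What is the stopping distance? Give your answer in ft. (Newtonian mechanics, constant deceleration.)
d = v₀² / (2a) (with unit conversion) = 118.8 ft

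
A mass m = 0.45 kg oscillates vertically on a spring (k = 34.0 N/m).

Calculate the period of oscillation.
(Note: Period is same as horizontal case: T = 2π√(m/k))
T = 2π√(m/k) = 2π√(0.45/34.0) = 0.7228 s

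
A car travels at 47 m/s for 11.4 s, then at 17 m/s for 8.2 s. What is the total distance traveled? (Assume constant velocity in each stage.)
d₁ = v₁t₁ = 47 × 11.4 = 535.8 m
d₂ = v₂t₂ = 17 × 8.2 = 139.4 m
d_total = 535.8 + 139.4 = 675.2 m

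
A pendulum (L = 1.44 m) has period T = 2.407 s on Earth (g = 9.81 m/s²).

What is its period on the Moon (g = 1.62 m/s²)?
T = 2π√(L/g), so T_moon/T_earth = √(g_earth/g_moon)
T_moon = 2π√(1.44/1.62) = 5.924 s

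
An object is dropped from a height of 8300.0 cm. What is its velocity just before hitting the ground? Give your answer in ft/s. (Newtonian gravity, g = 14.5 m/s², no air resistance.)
v = √(2gh) (with unit conversion) = 161.0 ft/s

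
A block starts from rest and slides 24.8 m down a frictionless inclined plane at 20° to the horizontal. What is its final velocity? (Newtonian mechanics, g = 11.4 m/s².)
a = g sin(θ) = 11.4 × sin(20°) = 3.9 m/s²
v = √(2ad) = √(2 × 3.9 × 24.8) = 13.91 m/s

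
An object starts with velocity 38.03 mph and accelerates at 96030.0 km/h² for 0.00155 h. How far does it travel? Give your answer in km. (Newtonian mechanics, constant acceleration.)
d = v₀t + ½at² (with unit conversion) = 0.2102 km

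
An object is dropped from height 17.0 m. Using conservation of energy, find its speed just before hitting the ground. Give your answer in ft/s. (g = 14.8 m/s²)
mgh = ½mv² → v = √(2gh) = √(2×14.8×17) = 22.43 m/s = 73.6 ft/s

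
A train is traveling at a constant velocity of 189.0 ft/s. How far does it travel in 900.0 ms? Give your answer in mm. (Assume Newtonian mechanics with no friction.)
d = vt (with unit conversion) = 51850.0 mm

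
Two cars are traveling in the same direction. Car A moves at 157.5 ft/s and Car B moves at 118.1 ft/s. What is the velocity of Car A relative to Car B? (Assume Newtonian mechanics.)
v_rel = v_A - v_B = 157.5 - 118.1 = 39.4 ft/s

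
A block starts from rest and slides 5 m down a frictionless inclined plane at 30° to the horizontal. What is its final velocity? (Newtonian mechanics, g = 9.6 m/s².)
a = g sin(θ) = 9.6 × sin(30°) = 4.8 m/s²
v = √(2ad) = √(2 × 4.8 × 5) = 6.93 m/s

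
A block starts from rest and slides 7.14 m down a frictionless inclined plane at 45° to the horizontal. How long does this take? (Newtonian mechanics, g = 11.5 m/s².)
a = g sin(θ) = 11.5 × sin(45°) = 8.13 m/s²
t = √(2d/a) = √(2 × 7.14 / 8.13) = 1.33 s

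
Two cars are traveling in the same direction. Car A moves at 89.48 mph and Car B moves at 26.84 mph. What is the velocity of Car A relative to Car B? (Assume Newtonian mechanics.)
v_rel = v_A - v_B = 89.48 - 26.84 = 62.64 mph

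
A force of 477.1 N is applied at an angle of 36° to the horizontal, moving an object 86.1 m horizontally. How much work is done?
W = Fd cosθ = 477.1×86.1×cos(36°) = 33233.0 J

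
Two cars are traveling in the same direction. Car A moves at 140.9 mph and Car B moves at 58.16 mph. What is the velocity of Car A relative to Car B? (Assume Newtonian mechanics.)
v_rel = v_A - v_B = 140.9 - 58.16 = 82.74 mph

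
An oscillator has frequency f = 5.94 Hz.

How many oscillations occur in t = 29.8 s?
n = f×t = 5.94×29.8 = 177 oscillations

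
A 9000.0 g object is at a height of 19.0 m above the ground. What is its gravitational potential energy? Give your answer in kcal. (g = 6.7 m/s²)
PE = mgh = 9 kg × 6.7 m/s² × 19 m = 1146 J = 0.2738 kcal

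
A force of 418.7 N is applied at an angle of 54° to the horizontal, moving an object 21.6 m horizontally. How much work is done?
W = Fd cosθ = 418.7×21.6×cos(54°) = 5315.9 J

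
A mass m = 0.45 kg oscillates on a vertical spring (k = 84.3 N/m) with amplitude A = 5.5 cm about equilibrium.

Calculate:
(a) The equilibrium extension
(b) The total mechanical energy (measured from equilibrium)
x_eq = mg/k = 0.45×9.81/84.3 = 0.05237 m = 5.237 cm
E = ½kA² = ½×84.3×(0.055)² = 0.1275 J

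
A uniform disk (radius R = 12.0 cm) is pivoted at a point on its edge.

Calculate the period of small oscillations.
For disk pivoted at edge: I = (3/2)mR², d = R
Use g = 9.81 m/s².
I/m = (3/2)R² = 0.0216 m²; d = R = 0.12 m
T = 2π√((3/2)R²/(gR)) = 2π√(3R/(2g)) = 0.8511 s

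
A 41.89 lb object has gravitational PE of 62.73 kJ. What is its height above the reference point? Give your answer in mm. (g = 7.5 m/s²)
PE = mgh → h = PE/(mg) = 6.273e+04 J / (19 kg × 7.5 m/s²) = 440.2 m = 440200.0 mm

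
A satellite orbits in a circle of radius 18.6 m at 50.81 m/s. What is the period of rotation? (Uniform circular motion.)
T = 2πr/v = 2π×18.6/50.81 = 2.3 s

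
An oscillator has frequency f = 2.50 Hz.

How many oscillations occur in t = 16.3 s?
n = f×t = 2.5×16.3 = 40.75 oscillations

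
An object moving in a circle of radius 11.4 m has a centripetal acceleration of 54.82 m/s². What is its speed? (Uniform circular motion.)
v = √(a_c × r) = √(54.82 × 11.4) = 25.0 m/s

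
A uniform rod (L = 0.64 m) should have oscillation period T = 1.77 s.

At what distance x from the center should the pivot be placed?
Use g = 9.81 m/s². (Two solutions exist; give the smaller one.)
T = 2π√((L²/12 + x²)/(gx)). Let c = T²g/(4π²) = 0.7785.
x² − cx + L²/12 = 0 → x = (c − √(c² − L²/3))/2 = 0.04664 m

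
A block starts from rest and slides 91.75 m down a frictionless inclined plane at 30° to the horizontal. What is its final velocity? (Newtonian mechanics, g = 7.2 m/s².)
a = g sin(θ) = 7.2 × sin(30°) = 3.6 m/s²
v = √(2ad) = √(2 × 3.6 × 91.75) = 25.7 m/s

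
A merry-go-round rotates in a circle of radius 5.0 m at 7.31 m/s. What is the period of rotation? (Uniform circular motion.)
T = 2πr/v = 2π×5.0/7.31 = 4.3 s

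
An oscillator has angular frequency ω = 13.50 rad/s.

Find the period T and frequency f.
T = 2π/ω = 2π/13.5 = 0.4654 s; f = ω/2π = 2.149 Hz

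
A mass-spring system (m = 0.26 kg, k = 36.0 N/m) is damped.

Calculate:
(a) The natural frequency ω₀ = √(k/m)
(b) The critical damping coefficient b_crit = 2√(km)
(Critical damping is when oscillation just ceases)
ω₀ = √(k/m) = √(36.0/0.26) = 11.77 rad/s
b_crit = 2√(km) = 2√(36.0×0.26) = 6.119 kg/s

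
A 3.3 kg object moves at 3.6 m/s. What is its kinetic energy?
KE = ½mv² = ½×3.3×3.6² = 21.384 J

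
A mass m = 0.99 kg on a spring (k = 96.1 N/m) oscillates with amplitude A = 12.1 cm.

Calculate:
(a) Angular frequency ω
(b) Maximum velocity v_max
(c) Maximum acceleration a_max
ω = √(k/m) = √(96.1/0.99) = 9.852 rad/s
v_max = ωA = 9.852×0.121 = 1.192 m/s
a_max = ω²A = 9.852²×0.121 = 11.75 m/s²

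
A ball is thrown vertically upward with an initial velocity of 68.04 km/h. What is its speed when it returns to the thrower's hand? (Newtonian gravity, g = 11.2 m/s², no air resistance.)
By conservation of energy, the ball returns at the same speed = 68.04 km/h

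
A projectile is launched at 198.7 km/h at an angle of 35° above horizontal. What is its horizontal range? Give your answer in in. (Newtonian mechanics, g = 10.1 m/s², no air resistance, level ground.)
R = v₀² sin(2θ) / g (with unit conversion) = 11160.0 in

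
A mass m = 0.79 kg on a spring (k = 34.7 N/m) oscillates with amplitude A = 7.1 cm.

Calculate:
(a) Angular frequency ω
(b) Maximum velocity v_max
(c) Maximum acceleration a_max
ω = √(k/m) = √(34.7/0.79) = 6.628 rad/s
v_max = ωA = 6.628×0.071 = 0.4706 m/s
a_max = ω²A = 6.628²×0.071 = 3.119 m/s²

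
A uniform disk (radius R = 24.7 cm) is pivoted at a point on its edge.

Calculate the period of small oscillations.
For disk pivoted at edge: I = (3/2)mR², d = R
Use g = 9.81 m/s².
I/m = (3/2)R² = 0.09151 m²; d = R = 0.247 m
T = 2π√((3/2)R²/(gR)) = 2π√(3R/(2g)) = 1.221 s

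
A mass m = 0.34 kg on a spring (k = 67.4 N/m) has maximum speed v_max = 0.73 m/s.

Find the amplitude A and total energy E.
½mv²_max = ½kA² → A = v_max√(m/k) = 0.73×√(0.34/67.4) = 0.05185 m = 5.185 cm
E = ½mv²_max = ½×0.34×0.73² = 0.09059 J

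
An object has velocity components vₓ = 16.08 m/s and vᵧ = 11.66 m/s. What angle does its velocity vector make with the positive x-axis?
θ = arctan(vᵧ/vₓ) = arctan(11.66/16.08) = 35.95°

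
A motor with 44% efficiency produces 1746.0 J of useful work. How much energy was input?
W_in = W_out/η = 1746.0/0.44 = 3968.2 J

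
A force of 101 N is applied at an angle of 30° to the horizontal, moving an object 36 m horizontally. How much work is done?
W = Fd cosθ = 101×36×cos(30°) = 3148.9 J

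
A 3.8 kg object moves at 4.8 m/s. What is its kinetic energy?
KE = ½mv² = ½×3.8×4.8² = 43.776 J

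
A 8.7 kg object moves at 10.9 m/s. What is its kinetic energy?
KE = ½mv² = ½×8.7×10.9² = 516.8235 J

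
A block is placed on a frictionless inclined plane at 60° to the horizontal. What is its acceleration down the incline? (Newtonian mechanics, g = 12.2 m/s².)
a = g sin(θ) = 12.2 × sin(60°) = 12.2 × 0.866 = 10.57 m/s²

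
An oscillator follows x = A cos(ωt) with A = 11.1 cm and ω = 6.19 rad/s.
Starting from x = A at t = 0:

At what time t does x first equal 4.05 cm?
cos(ωt) = x/A = 4.05/11.1 = 0.3649
ωt = arccos(0.3649) = 1.197 rad
t = 1.197/6.19 = 0.1934 s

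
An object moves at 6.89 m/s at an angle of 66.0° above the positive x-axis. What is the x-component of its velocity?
vₓ = v cos(θ) = 6.89 × cos(66.0°) = 2.8 m/s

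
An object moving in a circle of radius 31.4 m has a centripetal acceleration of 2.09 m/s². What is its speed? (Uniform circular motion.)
v = √(a_c × r) = √(2.09 × 31.4) = 8.1 m/s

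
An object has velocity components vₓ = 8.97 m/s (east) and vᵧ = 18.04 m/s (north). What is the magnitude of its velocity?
|v| = √(vₓ² + vᵧ²) = √(8.97² + 18.04²) = √(405.903) = 20.15 m/s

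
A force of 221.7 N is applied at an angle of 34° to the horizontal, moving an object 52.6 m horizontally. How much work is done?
W = Fd cosθ = 221.7×52.6×cos(34°) = 9667.8 J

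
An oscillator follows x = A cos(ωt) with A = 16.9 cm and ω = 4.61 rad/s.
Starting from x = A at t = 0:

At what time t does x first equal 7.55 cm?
cos(ωt) = x/A = 7.55/16.9 = 0.4467
ωt = arccos(0.4467) = 1.108 rad
t = 1.108/4.61 = 0.2403 s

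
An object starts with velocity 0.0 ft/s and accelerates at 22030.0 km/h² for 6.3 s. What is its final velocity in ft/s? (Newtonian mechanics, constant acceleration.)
v = v₀ + at (with unit conversion) = 35.13 ft/s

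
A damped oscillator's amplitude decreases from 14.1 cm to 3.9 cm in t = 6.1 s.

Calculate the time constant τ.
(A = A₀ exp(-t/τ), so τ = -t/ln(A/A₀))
A/A₀ = 3.9/14.1 = 0.2766; ln(A/A₀) = -1.285
τ = −t/ln(A/A₀) = −6.1/-1.285 = 4.746 s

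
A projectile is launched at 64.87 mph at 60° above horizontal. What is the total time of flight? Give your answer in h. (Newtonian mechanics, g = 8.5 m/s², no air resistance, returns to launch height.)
T = 2v₀sin(θ)/g (with unit conversion) = 0.001641 h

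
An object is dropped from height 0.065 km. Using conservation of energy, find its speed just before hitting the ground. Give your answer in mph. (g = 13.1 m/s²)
mgh = ½mv² → v = √(2gh) = √(2×13.1×65) = 41.27 m/s = 92.31 mph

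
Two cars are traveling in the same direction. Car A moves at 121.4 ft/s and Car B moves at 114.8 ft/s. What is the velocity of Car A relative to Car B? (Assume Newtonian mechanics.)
v_rel = v_A - v_B = 121.4 - 114.8 = 6.6 ft/s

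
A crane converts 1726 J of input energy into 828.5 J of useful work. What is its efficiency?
η = W_out/W_in = 828.5/1726 = 0.48 = 48.0%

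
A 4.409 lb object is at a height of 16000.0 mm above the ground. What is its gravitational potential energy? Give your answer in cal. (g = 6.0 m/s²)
PE = mgh = 2 kg × 6.0 m/s² × 16 m = 192 J = 45.89 cal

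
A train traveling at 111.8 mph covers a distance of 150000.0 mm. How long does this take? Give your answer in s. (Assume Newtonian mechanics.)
t = d/v (with unit conversion) = 3.001 s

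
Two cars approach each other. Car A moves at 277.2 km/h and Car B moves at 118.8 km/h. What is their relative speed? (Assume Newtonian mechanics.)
v_rel = v_A + v_B = 277.2 + 118.8 = 396.0 km/h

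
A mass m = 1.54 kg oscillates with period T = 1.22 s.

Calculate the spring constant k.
T = 2π√(m/k) → k = m(2π/T)² = 1.54×(2π/1.22)² = 40.85 N/m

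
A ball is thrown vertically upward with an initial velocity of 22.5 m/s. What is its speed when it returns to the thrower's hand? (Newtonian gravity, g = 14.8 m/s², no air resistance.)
By conservation of energy, the ball returns at the same speed = 22.5 m/s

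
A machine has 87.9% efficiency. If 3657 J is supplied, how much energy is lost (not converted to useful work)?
W_out = η × W_in = 0.879×3657 = 3214.5 J
W_lost = W_in − W_out = 3657 − 3214.5 = 442.5 J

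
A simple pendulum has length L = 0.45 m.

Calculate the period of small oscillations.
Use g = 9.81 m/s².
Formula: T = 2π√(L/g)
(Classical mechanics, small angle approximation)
T = 2π√(L/g) = 2π√(0.45/9.81) = 1.346 s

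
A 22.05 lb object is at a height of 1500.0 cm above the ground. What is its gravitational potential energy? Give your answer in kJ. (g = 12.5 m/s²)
PE = mgh = 10 kg × 12.5 m/s² × 15 m = 1875 J = 1.875 kJ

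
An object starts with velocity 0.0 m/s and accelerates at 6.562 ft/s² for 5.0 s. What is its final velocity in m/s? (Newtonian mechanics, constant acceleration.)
v = v₀ + at (with unit conversion) = 10.0 m/s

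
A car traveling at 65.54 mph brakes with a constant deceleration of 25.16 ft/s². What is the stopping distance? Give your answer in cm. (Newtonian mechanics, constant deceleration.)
d = v₀² / (2a) (with unit conversion) = 5597.0 cm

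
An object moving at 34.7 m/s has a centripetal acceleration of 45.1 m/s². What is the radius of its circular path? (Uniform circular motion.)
r = v²/a_c = 34.7²/45.1 = 26.7 m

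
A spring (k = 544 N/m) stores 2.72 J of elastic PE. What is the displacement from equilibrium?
PE = ½kx² → x = √(2PE/k) = √(2×2.72/544) = 0.1 m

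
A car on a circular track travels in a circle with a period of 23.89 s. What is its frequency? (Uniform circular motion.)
f = 1/T = 1/23.89 = 0.0419 Hz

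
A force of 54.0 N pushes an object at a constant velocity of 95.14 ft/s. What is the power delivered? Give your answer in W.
P = Fv = 54 N × 29 m/s = 1566 W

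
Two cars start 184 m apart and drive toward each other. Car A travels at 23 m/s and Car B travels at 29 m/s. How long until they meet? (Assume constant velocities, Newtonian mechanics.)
Combined speed: v_combined = 23 + 29 = 52 m/s
Time to meet: t = d/52 = 184/52 = 3.54 s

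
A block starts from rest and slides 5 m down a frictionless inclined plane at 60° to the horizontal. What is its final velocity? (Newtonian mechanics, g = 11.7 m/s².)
a = g sin(θ) = 11.7 × sin(60°) = 10.13 m/s²
v = √(2ad) = √(2 × 10.13 × 5) = 10.07 m/s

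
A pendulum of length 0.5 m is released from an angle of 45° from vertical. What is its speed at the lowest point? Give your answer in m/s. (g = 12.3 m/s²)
h = L(1 − cosθ) = 0.5×(1 − cos45°) = 0.1464 m
v = √(2gh) = √(2×12.3×0.1464) = 1.898 m/s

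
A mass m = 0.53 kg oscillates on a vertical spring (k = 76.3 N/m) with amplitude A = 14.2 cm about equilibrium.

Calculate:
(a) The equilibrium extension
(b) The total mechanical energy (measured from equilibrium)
x_eq = mg/k = 0.53×9.81/76.3 = 0.06814 m = 6.814 cm
E = ½kA² = ½×76.3×(0.142)² = 0.7693 J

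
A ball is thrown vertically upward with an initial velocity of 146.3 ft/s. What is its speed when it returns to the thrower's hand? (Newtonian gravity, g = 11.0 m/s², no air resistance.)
By conservation of energy, the ball returns at the same speed = 146.3 ft/s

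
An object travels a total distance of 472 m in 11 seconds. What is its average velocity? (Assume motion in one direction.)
v_avg = Δd / Δt = 472 / 11 = 42.91 m/s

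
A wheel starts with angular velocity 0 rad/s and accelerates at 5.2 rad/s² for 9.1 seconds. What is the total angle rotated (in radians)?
θ = ω₀t + ½αt² = 0×9.1 + ½×5.2×9.1² = 215.31 rad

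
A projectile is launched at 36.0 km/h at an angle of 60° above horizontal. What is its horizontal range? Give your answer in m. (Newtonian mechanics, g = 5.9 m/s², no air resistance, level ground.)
R = v₀² sin(2θ) / g (with unit conversion) = 14.68 m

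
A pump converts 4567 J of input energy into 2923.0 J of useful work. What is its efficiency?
η = W_out/W_in = 2923.0/4567 = 0.64 = 64.0%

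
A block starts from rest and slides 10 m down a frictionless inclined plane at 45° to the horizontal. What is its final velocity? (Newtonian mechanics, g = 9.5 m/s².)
a = g sin(θ) = 9.5 × sin(45°) = 6.72 m/s²
v = √(2ad) = √(2 × 6.72 × 10) = 11.59 m/s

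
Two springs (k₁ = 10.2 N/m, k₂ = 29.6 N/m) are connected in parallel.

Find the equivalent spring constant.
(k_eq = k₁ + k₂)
k_eq = k₁ + k₂ = 10.2 + 29.6 = 39.8 N/m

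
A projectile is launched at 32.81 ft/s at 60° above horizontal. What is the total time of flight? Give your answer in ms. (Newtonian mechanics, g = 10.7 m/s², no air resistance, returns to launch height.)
T = 2v₀sin(θ)/g (with unit conversion) = 1619.0 ms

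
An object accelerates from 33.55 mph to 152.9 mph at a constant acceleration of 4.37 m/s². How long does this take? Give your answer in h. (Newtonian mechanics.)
t = (v - v₀)/a (with unit conversion) = 0.003391 h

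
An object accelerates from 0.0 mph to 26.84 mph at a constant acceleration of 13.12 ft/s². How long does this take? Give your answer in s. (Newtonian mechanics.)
t = (v - v₀)/a (with unit conversion) = 3.0 s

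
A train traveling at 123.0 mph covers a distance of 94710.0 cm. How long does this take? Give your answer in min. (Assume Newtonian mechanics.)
t = d/v (with unit conversion) = 0.2871 min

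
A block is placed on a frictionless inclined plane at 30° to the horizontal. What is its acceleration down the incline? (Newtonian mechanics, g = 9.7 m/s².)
a = g sin(θ) = 9.7 × sin(30°) = 9.7 × 0.5 = 4.85 m/s²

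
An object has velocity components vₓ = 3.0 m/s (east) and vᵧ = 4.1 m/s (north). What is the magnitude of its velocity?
|v| = √(vₓ² + vᵧ²) = √(3.0² + 4.1²) = √(25.81) = 5.08 m/s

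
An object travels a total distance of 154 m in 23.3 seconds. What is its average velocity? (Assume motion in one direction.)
v_avg = Δd / Δt = 154 / 23.3 = 6.61 m/s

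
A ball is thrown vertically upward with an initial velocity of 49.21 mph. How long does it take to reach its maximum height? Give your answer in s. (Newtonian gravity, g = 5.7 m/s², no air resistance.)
t_up = v₀/g (with unit conversion) = 3.859 s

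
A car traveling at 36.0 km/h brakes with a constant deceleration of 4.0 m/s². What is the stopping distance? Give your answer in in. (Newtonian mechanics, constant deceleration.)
d = v₀² / (2a) (with unit conversion) = 492.1 in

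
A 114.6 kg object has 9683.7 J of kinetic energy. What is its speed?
KE = ½mv² → v = √(2KE/m) = √(2×9683.7/114.6) = 13.0 m/s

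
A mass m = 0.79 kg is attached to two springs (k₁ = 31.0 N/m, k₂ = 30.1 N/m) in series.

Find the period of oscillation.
k_eq = k₁k₂/(k₁+k₂) = 15.27 N/m
T = 2π√(m/k_eq) = 2π√(0.79/15.27) = 1.429 s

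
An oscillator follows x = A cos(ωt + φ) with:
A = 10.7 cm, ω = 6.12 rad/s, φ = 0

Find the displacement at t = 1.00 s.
x = A cos(ωt + φ) = 10.7×cos(6.12×1.0 + 0) = 10.56 cm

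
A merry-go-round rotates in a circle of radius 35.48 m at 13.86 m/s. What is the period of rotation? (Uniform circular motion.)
T = 2πr/v = 2π×35.48/13.86 = 16.08 s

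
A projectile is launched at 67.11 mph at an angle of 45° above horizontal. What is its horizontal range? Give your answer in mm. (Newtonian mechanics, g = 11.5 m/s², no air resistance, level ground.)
R = v₀² sin(2θ) / g (with unit conversion) = 78270.0 mm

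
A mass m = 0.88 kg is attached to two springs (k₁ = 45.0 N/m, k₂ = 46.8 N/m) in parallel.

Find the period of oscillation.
k_eq = k₁+k₂ = 91.8 N/m
T = 2π√(m/k_eq) = 2π√(0.88/91.8) = 0.6152 s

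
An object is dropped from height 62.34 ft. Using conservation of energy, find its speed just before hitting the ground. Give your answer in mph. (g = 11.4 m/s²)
mgh = ½mv² → v = √(2gh) = √(2×11.4×19) = 20.81 m/s = 46.56 mph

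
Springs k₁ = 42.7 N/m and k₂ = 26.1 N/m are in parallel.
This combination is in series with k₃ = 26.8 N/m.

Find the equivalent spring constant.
k₁₂ = k₁ + k₂ = 68.8 N/m (parallel)
1/k_eq = 1/k₁₂ + 1/k₃ → k_eq = 19.29 N/m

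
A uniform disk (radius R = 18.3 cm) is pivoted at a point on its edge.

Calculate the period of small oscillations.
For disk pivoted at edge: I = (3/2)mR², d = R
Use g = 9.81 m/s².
I/m = (3/2)R² = 0.05023 m²; d = R = 0.183 m
T = 2π√((3/2)R²/(gR)) = 2π√(3R/(2g)) = 1.051 s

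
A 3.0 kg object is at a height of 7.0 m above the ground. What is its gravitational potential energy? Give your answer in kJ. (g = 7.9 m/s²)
PE = mgh = 3 kg × 7.9 m/s² × 7 m = 165.9 J = 0.1659 kJ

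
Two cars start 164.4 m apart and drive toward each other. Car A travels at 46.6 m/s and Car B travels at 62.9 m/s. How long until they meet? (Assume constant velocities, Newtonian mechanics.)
Combined speed: v_combined = 46.6 + 62.9 = 109.5 m/s
Time to meet: t = d/109.5 = 164.4/109.5 = 1.5 s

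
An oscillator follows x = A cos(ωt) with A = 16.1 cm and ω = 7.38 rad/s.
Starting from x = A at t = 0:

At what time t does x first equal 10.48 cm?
cos(ωt) = x/A = 10.48/16.1 = 0.6509
ωt = arccos(0.6509) = 0.862 rad
t = 0.862/7.38 = 0.1168 s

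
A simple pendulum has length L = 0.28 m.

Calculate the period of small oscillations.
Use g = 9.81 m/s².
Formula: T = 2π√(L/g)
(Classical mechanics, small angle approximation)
T = 2π√(L/g) = 2π√(0.28/9.81) = 1.062 s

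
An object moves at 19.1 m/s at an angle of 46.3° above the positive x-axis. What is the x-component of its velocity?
vₓ = v cos(θ) = 19.1 × cos(46.3°) = 13.2 m/s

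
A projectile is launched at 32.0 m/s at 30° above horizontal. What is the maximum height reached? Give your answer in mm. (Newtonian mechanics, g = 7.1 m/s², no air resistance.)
H = v₀²sin²(θ)/(2g) (with unit conversion) = 18030.0 mm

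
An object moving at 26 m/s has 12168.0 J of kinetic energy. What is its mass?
KE = ½mv² → m = 2KE/v² = 2×12168.0/26² = 36.0 kg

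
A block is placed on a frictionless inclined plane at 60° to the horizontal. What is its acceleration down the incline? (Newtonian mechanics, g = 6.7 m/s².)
a = g sin(θ) = 6.7 × sin(60°) = 6.7 × 0.866 = 5.8 m/s²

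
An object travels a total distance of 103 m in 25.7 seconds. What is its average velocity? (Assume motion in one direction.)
v_avg = Δd / Δt = 103 / 25.7 = 4.01 m/s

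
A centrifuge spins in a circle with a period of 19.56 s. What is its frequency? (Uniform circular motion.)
f = 1/T = 1/19.56 = 0.0511 Hz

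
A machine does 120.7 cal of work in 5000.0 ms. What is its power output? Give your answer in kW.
P = W/t = 505 J / 5 s = 101 W = 0.101 kW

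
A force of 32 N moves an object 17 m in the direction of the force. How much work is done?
W = Fd = 32×17 = 544.0 J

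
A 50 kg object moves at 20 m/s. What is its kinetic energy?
KE = ½mv² = ½×50×20² = 10000.0 J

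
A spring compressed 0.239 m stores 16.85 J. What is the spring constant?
PE = ½kx² → k = 2PE/x² = 2×16.85/0.239² = 590.0 N/m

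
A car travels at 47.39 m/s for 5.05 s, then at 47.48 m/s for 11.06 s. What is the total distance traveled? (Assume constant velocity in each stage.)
d₁ = v₁t₁ = 47.39 × 5.05 = 239.32 m
d₂ = v₂t₂ = 47.48 × 11.06 = 525.129 m
d_total = 239.32 + 525.129 = 764.45 m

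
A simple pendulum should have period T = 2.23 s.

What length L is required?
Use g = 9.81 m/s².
T = 2π√(L/g) → L = g(T/2π)² = 9.81×(2.23/2π)² = 1.236 m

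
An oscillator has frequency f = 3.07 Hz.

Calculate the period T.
T = 1/f = 1/3.07 = 0.3257 s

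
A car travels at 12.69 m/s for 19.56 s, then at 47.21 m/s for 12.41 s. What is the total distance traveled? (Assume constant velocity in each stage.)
d₁ = v₁t₁ = 12.69 × 19.56 = 248.216 m
d₂ = v₂t₂ = 47.21 × 12.41 = 585.876 m
d_total = 248.216 + 585.876 = 834.09 m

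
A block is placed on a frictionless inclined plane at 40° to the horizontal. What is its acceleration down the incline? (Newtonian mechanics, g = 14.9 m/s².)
a = g sin(θ) = 14.9 × sin(40°) = 14.9 × 0.6428 = 9.58 m/s²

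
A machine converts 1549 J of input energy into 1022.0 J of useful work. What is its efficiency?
η = W_out/W_in = 1022.0/1549 = 0.6598 = 65.98%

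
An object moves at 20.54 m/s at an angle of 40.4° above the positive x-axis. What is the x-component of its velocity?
vₓ = v cos(θ) = 20.54 × cos(40.4°) = 15.64 m/s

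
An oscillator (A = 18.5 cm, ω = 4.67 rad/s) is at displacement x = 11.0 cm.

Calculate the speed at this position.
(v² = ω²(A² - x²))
v = ω√(A² − x²) = 4.67×√(0.185² − 0.11²) = 0.6946 m/s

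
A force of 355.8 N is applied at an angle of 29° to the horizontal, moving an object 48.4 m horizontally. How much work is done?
W = Fd cosθ = 355.8×48.4×cos(29°) = 15062.0 J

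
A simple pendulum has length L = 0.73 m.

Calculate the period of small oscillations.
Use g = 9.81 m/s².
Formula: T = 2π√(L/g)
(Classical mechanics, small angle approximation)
T = 2π√(L/g) = 2π√(0.73/9.81) = 1.714 s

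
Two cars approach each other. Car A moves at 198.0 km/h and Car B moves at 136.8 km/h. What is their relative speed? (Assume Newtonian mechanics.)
v_rel = v_A + v_B = 198.0 + 136.8 = 334.8 km/h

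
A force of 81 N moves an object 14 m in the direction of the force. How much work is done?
W = Fd = 81×14 = 1134.0 J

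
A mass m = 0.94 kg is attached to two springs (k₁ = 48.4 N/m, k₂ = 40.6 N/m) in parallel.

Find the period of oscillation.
k_eq = k₁+k₂ = 89 N/m
T = 2π√(m/k_eq) = 2π√(0.94/89) = 0.6457 s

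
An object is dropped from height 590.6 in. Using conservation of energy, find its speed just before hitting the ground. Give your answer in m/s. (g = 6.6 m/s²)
mgh = ½mv² → v = √(2gh) = √(2×6.6×15) = 14.07 m/s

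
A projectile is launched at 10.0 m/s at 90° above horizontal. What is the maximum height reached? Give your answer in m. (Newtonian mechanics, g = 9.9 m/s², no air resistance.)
H = v₀²sin²(θ)/(2g) = 5.051 m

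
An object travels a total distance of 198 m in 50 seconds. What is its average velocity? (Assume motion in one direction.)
v_avg = Δd / Δt = 198 / 50 = 3.96 m/s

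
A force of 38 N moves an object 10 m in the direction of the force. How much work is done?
W = Fd = 38×10 = 380.0 J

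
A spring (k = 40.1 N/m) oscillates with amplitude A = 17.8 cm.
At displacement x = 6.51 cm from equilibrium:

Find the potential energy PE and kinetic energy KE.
E_total = ½kA² = ½×40.1×(0.178)² = 0.6353 J
PE = ½kx² = ½×40.1×(0.0651)² = 0.08497 J
KE = E_total − PE = 0.5503 J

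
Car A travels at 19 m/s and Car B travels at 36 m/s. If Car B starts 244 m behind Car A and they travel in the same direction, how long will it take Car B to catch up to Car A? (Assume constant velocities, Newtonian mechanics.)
Relative speed: v_rel = 36 - 19 = 17 m/s
Time to catch: t = d₀/v_rel = 244/17 = 14.35 s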